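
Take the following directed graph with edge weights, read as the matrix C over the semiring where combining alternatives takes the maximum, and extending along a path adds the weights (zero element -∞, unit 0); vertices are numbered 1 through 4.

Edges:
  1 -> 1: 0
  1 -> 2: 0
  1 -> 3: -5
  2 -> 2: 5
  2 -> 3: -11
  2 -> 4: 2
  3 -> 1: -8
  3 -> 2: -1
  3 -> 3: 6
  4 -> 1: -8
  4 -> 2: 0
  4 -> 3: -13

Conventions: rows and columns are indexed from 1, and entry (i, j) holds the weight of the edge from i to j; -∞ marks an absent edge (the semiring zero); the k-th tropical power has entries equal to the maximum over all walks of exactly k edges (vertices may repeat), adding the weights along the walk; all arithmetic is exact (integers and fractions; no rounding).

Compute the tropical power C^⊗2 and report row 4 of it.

C^⊗2:
  [0, 5, 1, 2]
  [-6, 10, -5, 7]
  [-2, 5, 12, 1]
  [-8, 5, -7, 2]
Answer: row 4 of C^⊗2 = [-8, 5, -7, 2]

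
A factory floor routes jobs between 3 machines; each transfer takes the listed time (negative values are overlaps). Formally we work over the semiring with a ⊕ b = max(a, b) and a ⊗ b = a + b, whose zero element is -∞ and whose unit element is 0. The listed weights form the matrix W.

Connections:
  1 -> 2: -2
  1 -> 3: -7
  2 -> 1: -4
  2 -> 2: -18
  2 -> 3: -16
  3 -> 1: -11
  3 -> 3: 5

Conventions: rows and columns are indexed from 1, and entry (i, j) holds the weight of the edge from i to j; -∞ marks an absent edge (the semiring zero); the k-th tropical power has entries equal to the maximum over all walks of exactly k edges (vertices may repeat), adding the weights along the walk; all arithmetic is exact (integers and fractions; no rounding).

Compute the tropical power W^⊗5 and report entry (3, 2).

W^⊗2:
  [-6, -20, -2]
  [-22, -6, -11]
  [-6, -13, 10]
W^⊗3:
  [-13, -8, 3]
  [-10, -24, -6]
  [-1, -8, 15]
W^⊗4:
  [-8, -15, 8]
  [-17, -12, -1]
  [4, -3, 20]
W^⊗5:
  [-3, -10, 13]
  [-12, -19, 4]
  [9, 2, 25]
Key observation: the optimum is the walk 3->3->3->3->1->2, with weight 5 + 5 + 5 + (-11) + (-2) = 2.
Optimal value attained by: walk 3->3->3->3->1->2.
Answer: (W^⊗5)[3][2] = 2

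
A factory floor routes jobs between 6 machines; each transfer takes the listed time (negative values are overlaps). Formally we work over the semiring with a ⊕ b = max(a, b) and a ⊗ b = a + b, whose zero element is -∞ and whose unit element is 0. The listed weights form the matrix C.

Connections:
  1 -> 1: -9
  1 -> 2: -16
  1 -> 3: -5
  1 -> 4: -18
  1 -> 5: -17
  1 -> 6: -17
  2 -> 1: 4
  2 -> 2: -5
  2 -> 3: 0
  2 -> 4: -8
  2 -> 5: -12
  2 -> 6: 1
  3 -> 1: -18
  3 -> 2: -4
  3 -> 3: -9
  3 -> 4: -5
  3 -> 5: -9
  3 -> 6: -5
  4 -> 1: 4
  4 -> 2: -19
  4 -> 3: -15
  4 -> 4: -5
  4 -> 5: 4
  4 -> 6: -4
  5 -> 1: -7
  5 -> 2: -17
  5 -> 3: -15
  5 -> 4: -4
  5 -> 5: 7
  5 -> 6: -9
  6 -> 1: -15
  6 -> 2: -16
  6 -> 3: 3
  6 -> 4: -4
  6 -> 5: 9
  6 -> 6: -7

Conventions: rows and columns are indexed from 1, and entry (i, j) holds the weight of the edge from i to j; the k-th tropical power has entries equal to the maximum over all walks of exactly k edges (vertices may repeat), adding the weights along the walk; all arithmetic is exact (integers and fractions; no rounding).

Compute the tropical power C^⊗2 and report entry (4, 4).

C^⊗2:
  [-12, -9, -14, -10, -8, -10]
  [-1, -4, 4, -3, 10, -4]
  [0, -9, -2, -9, 4, -3]
  [-1, -12, -1, 0, 11, -5]
  [0, -10, -6, 3, 14, -2]
  [2, -1, -4, 5, 16, 0]
Key observation: the optimum is the walk 4->5->4, with weight 4 + (-4) = 0.
Optimal value attained by: walk 4->5->4.
Answer: (C^⊗2)[4][4] = 0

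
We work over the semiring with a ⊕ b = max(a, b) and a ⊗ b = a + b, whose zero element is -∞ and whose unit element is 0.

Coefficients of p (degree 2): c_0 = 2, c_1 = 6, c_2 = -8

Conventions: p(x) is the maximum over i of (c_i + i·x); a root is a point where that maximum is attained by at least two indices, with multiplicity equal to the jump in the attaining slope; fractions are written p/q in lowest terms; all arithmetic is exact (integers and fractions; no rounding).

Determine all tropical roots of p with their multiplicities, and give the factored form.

hull edge (i=0, c=2) to (i=1, c=6): slope 4, span 1
hull edge (i=1, c=6) to (i=2, c=-8): slope -14, span 1
Factored form: p(x) = -8 ⊗ (x ⊕ (-4)) ⊗ (x ⊕ 14)
Answer: roots = -4 (mult 1), 14 (mult 1)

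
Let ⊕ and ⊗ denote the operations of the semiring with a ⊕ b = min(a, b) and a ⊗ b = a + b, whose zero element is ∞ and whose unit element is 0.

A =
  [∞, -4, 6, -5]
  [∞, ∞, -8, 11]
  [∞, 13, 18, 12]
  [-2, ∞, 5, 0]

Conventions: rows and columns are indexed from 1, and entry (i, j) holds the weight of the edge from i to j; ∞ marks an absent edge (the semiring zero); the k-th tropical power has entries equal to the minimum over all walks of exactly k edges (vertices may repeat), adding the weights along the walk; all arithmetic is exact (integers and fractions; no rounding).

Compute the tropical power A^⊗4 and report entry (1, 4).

A^⊗2:
  [-7, 19, -12, -5]
  [9, 5, 10, 4]
  [10, 31, 5, 12]
  [-2, -6, 4, -7]
A^⊗3:
  [-7, -11, -1, -12]
  [2, 5, -3, 4]
  [10, 6, 16, 5]
  [-9, -6, -14, -7]
A^⊗4:
  [-14, -11, -19, -12]
  [2, -2, -3, -3]
  [3, 6, -2, 5]
  [-9, -13, -14, -14]
Key observation: the optimum is the walk 1->4->1->4->4, with weight (-5) + (-2) + (-5) + 0 = -12.
Optimal value attained by: walk 1->4->1->4->4.
Answer: (A^⊗4)[1][4] = -12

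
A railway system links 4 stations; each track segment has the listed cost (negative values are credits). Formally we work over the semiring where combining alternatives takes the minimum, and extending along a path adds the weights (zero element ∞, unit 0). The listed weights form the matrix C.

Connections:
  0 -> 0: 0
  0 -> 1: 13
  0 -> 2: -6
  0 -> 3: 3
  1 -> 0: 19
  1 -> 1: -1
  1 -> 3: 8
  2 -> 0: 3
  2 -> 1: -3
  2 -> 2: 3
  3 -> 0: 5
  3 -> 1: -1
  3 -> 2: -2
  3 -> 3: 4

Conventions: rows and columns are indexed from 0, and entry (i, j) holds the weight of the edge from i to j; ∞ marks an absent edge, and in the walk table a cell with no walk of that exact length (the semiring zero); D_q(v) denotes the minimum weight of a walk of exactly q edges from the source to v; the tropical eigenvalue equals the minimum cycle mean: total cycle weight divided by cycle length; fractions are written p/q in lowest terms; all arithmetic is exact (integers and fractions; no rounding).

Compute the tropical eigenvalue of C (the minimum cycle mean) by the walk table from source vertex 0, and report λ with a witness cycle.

q=0: [0, ∞, ∞, ∞]
q=1: [0, 13, -6, 3]
q=2: [-3, -9, -6, 3]
q=3: [-3, -10, -9, -1]
q=4: [-6, -12, -9, -2]
Optimal cycle mean attained by: cycle 0->2->0, total (-6) + 3, length 2.
Answer: λ = -3/2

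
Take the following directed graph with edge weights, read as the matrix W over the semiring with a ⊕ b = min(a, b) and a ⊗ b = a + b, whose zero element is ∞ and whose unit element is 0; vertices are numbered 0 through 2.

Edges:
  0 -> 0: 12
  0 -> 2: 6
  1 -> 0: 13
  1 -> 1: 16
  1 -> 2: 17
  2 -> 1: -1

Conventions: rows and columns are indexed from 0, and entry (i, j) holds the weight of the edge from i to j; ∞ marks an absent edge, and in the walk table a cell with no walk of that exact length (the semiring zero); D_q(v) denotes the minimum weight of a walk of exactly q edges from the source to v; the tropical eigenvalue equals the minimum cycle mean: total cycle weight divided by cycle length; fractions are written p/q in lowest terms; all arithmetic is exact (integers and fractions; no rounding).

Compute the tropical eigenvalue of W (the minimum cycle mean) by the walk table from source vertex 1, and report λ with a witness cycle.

q=0: [∞, 0, ∞]
q=1: [13, 16, 17]
q=2: [25, 16, 19]
q=3: [29, 18, 31]
Optimal cycle mean attained by: cycle 0->2->1->0, total 6 + (-1) + 13, length 3.
Answer: λ = 6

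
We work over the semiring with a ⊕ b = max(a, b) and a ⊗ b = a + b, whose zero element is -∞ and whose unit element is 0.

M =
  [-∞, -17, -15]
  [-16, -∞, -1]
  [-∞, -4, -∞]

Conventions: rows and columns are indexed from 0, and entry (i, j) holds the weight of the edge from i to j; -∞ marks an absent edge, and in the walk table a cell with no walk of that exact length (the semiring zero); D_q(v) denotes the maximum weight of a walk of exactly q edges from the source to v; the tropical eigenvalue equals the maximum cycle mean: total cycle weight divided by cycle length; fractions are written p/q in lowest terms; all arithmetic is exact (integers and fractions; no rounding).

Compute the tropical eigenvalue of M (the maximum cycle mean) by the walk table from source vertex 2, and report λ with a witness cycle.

q=0: [-∞, -∞, 0]
q=1: [-∞, -4, -∞]
q=2: [-20, -∞, -5]
q=3: [-∞, -9, -35]
Optimal cycle mean attained by: cycle 1->2->1, total (-1) + (-4), length 2.
Answer: λ = -5/2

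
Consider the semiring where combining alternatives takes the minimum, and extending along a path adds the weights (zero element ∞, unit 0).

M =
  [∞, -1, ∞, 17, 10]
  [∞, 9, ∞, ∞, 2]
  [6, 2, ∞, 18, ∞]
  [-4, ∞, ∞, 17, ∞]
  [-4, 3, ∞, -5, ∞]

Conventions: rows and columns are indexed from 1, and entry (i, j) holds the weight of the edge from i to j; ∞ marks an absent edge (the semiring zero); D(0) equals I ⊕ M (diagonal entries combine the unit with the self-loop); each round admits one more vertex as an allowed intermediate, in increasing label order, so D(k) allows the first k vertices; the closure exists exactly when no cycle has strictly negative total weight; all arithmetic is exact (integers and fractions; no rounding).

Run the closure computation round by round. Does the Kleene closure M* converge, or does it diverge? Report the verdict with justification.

D(0):
  [0, -1, ∞, 17, 10]
  [∞, 0, ∞, ∞, 2]
  [6, 2, 0, 18, ∞]
  [-4, ∞, ∞, 0, ∞]
  [-4, 3, ∞, -5, 0]
D(1):
  [0, -1, ∞, 17, 10]
  [∞, 0, ∞, ∞, 2]
  [6, 2, 0, 18, 16]
  [-4, -5, ∞, 0, 6]
  [-4, -5, ∞, -5, 0]
Detection: at round 2, diagonal entry (5, 5) turns strictly negative.
Key observation: the cycle 5->1->2->5 has total weight (-4) + (-1) + 2, which is strictly negative.
Answer: DIVERGES — negative cycle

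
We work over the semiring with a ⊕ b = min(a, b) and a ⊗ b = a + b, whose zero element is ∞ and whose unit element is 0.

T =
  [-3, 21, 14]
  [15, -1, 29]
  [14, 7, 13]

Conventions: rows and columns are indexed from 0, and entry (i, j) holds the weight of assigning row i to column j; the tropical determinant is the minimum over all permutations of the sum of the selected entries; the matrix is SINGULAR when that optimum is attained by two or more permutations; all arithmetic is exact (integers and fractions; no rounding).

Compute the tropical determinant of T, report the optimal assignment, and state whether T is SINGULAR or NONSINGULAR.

σ = (0, 1, 2): (-3) + (-1) + 13 = 9
σ = (0, 2, 1): (-3) + 29 + 7 = 33
σ = (1, 0, 2): 21 + 15 + 13 = 49
σ = (1, 2, 0): 21 + 29 + 14 = 64
σ = (2, 0, 1): 14 + 15 + 7 = 36
σ = (2, 1, 0): 14 + (-1) + 14 = 27
Optimal value attained by: σ = (0, 1, 2).
Answer: det⊕(T) = 9; verdict: NONSINGULAR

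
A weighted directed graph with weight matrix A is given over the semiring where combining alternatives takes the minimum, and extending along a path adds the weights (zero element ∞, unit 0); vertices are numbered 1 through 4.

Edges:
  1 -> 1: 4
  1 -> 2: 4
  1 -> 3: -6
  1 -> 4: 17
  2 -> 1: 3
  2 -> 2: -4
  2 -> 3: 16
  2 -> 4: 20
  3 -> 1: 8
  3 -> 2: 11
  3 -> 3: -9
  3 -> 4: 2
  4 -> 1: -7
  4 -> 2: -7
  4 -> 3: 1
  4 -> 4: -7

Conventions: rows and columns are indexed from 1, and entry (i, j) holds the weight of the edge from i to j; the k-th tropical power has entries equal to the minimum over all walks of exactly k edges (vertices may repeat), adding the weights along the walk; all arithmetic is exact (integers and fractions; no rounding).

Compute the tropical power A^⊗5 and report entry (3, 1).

A^⊗2:
  [2, 0, -15, -4]
  [-1, -8, -3, 13]
  [-5, -5, -18, -7]
  [-14, -14, -13, -14]
A^⊗3:
  [-11, -11, -24, -13]
  [-5, -12, -12, -1]
  [-14, -14, -27, -16]
  [-21, -21, -22, -21]
A^⊗4:
  [-20, -20, -33, -22]
  [-9, -16, -21, -10]
  [-23, -23, -36, -25]
  [-28, -28, -31, -28]
A^⊗5:
  [-29, -29, -42, -31]
  [-17, -20, -30, -19]
  [-32, -32, -45, -34]
  [-35, -35, -40, -35]
Key observation: the optimum is the walk 3->3->3->3->4->1, with weight (-9) + (-9) + (-9) + 2 + (-7) = -32.
Optimal value attained by: walk 3->3->3->3->4->1.
Answer: (A^⊗5)[3][1] = -32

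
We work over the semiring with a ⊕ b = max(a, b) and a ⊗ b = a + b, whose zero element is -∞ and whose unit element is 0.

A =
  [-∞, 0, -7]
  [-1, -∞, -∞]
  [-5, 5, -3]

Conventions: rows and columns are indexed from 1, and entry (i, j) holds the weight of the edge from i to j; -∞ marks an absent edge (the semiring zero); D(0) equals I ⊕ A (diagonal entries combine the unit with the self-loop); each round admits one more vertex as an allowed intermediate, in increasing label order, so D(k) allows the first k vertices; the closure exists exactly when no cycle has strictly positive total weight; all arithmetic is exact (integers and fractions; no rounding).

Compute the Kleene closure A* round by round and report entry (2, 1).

D(0):
  [0, 0, -7]
  [-1, 0, -∞]
  [-5, 5, 0]
D(1):
  [0, 0, -7]
  [-1, 0, -8]
  [-5, 5, 0]
D(2):
  [0, 0, -7]
  [-1, 0, -8]
  [4, 5, 0]
D(3):
  [0, 0, -7]
  [-1, 0, -8]
  [4, 5, 0]
Answer: A*[2][1] = -1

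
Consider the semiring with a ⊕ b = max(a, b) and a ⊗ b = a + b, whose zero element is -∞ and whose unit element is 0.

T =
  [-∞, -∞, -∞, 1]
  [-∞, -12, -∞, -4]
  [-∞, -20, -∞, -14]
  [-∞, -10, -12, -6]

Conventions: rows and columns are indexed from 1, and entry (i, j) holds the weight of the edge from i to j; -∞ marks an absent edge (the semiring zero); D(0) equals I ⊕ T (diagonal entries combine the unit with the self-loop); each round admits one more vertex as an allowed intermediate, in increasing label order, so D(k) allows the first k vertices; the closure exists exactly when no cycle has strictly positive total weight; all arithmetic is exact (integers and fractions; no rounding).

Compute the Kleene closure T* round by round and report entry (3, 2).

D(0):
  [0, -∞, -∞, 1]
  [-∞, 0, -∞, -4]
  [-∞, -20, 0, -14]
  [-∞, -10, -12, 0]
D(1):
  [0, -∞, -∞, 1]
  [-∞, 0, -∞, -4]
  [-∞, -20, 0, -14]
  [-∞, -10, -12, 0]
D(2):
  [0, -∞, -∞, 1]
  [-∞, 0, -∞, -4]
  [-∞, -20, 0, -14]
  [-∞, -10, -12, 0]
D(3):
  [0, -∞, -∞, 1]
  [-∞, 0, -∞, -4]
  [-∞, -20, 0, -14]
  [-∞, -10, -12, 0]
D(4):
  [0, -9, -11, 1]
  [-∞, 0, -16, -4]
  [-∞, -20, 0, -14]
  [-∞, -10, -12, 0]
Answer: T*[3][2] = -20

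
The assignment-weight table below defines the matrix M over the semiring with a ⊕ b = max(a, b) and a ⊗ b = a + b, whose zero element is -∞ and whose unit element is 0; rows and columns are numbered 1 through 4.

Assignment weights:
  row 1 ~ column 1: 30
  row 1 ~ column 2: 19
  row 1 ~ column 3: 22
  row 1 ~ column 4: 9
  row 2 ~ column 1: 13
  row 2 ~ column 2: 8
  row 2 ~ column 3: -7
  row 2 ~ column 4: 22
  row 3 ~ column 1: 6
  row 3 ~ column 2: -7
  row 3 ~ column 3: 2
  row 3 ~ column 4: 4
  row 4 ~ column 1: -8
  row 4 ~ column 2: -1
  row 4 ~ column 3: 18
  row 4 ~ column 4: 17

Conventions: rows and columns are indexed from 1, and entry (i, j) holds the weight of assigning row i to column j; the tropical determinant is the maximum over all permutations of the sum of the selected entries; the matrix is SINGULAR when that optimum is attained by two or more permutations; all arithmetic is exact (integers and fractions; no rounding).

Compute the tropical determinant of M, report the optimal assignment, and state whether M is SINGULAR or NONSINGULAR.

σ = (1, 2, 3, 4): 30 + 8 + 2 + 17 = 57
σ = (1, 2, 4, 3): 30 + 8 + 4 + 18 = 60
σ = (1, 3, 2, 4): 30 + (-7) + (-7) + 17 = 33
σ = (1, 3, 4, 2): 30 + (-7) + 4 + (-1) = 26
σ = (1, 4, 2, 3): 30 + 22 + (-7) + 18 = 63
σ = (1, 4, 3, 2): 30 + 22 + 2 + (-1) = 53
σ = (2, 1, 3, 4): 19 + 13 + 2 + 17 = 51
σ = (2, 1, 4, 3): 19 + 13 + 4 + 18 = 54
σ = (2, 3, 1, 4): 19 + (-7) + 6 + 17 = 35
σ = (2, 3, 4, 1): 19 + (-7) + 4 + (-8) = 8
σ = (2, 4, 1, 3): 19 + 22 + 6 + 18 = 65
σ = (2, 4, 3, 1): 19 + 22 + 2 + (-8) = 35
σ = (3, 1, 2, 4): 22 + 13 + (-7) + 17 = 45
σ = (3, 1, 4, 2): 22 + 13 + 4 + (-1) = 38
σ = (3, 2, 1, 4): 22 + 8 + 6 + 17 = 53
σ = (3, 2, 4, 1): 22 + 8 + 4 + (-8) = 26
σ = (3, 4, 1, 2): 22 + 22 + 6 + (-1) = 49
σ = (3, 4, 2, 1): 22 + 22 + (-7) + (-8) = 29
σ = (4, 1, 2, 3): 9 + 13 + (-7) + 18 = 33
σ = (4, 1, 3, 2): 9 + 13 + 2 + (-1) = 23
σ = (4, 2, 1, 3): 9 + 8 + 6 + 18 = 41
σ = (4, 2, 3, 1): 9 + 8 + 2 + (-8) = 11
σ = (4, 3, 1, 2): 9 + (-7) + 6 + (-1) = 7
σ = (4, 3, 2, 1): 9 + (-7) + (-7) + (-8) = -13
Optimal value attained by: σ = (2, 4, 1, 3).
Answer: det⊕(M) = 65; verdict: NONSINGULAR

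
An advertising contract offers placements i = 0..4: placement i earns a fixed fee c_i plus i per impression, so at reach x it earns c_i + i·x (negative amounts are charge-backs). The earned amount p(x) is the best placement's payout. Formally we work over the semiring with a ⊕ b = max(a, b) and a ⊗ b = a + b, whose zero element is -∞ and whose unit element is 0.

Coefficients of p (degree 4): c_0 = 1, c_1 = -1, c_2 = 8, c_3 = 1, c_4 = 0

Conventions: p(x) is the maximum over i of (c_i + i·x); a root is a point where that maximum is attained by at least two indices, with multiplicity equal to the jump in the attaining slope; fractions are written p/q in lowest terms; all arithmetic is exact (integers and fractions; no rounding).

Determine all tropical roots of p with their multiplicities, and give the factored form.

hull edge (i=0, c=1) to (i=2, c=8): slope 7/2, span 2
hull edge (i=2, c=8) to (i=4, c=0): slope -4, span 2
Factored form: p(x) = 0 ⊗ (x ⊕ (-7/2)) ⊗ (x ⊕ (-7/2)) ⊗ (x ⊕ 4) ⊗ (x ⊕ 4)
Answer: roots = -7/2 (mult 2), 4 (mult 2)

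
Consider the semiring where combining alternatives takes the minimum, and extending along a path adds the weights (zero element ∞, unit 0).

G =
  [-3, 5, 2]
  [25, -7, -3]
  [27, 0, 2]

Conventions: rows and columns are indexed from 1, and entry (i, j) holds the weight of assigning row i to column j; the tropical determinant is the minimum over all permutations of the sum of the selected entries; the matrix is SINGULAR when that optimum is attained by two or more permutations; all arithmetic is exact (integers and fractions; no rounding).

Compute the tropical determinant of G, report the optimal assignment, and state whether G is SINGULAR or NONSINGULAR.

σ = (1, 2, 3): (-3) + (-7) + 2 = -8
σ = (1, 3, 2): (-3) + (-3) + 0 = -6
σ = (2, 1, 3): 5 + 25 + 2 = 32
σ = (2, 3, 1): 5 + (-3) + 27 = 29
σ = (3, 1, 2): 2 + 25 + 0 = 27
σ = (3, 2, 1): 2 + (-7) + 27 = 22
Optimal value attained by: σ = (1, 2, 3).
Answer: det⊕(G) = -8; verdict: NONSINGULAR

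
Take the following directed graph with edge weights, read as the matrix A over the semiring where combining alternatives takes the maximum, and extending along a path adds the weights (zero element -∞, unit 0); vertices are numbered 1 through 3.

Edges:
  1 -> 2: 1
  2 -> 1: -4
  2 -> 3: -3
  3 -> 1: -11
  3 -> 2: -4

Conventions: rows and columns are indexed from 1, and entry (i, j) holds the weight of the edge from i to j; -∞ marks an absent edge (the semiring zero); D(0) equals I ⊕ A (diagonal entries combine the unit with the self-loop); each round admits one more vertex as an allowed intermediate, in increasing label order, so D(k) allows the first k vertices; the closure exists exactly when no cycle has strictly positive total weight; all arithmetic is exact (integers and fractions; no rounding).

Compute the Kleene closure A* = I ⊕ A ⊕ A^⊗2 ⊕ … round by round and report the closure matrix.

D(0):
  [0, 1, -∞]
  [-4, 0, -3]
  [-11, -4, 0]
D(1):
  [0, 1, -∞]
  [-4, 0, -3]
  [-11, -4, 0]
D(2):
  [0, 1, -2]
  [-4, 0, -3]
  [-8, -4, 0]
D(3):
  [0, 1, -2]
  [-4, 0, -3]
  [-8, -4, 0]
Answer: A* = [[0, 1, -2], [-4, 0, -3], [-8, -4, 0]]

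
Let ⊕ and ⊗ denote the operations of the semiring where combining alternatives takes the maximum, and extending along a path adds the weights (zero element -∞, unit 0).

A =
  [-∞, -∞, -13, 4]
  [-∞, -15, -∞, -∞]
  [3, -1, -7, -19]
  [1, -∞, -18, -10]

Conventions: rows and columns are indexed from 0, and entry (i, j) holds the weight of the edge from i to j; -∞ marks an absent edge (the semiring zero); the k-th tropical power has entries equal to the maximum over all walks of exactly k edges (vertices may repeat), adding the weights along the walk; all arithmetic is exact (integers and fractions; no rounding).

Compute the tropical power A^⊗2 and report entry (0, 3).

A^⊗2:
  [5, -14, -14, -6]
  [-∞, -30, -∞, -∞]
  [-4, -8, -10, 7]
  [-9, -19, -12, 5]
Key observation: the optimum is the walk 0->3->3, with weight 4 + (-10) = -6.
Optimal value attained by: walk 0->3->3.
Answer: (A^⊗2)[0][3] = -6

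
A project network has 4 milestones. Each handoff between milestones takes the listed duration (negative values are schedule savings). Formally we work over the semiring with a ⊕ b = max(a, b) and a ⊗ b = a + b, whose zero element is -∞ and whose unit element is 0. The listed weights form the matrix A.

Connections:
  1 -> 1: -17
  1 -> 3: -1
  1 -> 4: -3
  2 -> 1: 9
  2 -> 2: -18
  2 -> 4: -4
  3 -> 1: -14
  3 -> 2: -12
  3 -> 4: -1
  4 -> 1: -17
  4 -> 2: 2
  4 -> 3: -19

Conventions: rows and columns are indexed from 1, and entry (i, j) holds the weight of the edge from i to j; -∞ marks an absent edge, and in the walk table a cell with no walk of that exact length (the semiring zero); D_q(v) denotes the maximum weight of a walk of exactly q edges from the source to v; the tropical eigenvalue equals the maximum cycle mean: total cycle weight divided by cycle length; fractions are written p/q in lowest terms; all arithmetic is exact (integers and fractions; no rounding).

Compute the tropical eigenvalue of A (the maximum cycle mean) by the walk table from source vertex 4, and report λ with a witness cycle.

q=0: [-∞, -∞, -∞, 0]
q=1: [-17, 2, -19, -∞]
q=2: [11, -16, -18, -2]
q=3: [-6, 0, 10, 8]
q=4: [9, 10, -7, 9]
Optimal cycle mean attained by: cycle 1->4->2->1, total (-3) + 2 + 9, length 3.
Answer: λ = 8/3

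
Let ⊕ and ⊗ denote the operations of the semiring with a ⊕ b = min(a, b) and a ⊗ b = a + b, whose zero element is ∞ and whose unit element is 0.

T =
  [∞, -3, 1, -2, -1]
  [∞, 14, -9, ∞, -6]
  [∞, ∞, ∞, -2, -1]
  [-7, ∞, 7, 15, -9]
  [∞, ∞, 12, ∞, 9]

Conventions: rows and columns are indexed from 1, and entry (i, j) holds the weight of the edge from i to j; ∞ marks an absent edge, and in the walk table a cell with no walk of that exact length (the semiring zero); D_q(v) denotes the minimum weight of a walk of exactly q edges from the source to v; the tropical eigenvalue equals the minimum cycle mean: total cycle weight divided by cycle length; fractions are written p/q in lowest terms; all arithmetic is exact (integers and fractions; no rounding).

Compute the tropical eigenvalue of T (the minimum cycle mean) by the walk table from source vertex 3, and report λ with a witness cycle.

q=0: [∞, ∞, 0, ∞, ∞]
q=1: [∞, ∞, ∞, -2, -1]
q=2: [-9, ∞, 5, 13, -11]
q=3: [6, -12, -8, -11, -10]
q=4: [-18, 2, -21, -10, -20]
q=5: [-17, -21, -17, -23, -22]
Optimal cycle mean attained by: cycle 1->2->3->4->1, total (-3) + (-9) + (-2) + (-7), length 4.
Answer: λ = -21/4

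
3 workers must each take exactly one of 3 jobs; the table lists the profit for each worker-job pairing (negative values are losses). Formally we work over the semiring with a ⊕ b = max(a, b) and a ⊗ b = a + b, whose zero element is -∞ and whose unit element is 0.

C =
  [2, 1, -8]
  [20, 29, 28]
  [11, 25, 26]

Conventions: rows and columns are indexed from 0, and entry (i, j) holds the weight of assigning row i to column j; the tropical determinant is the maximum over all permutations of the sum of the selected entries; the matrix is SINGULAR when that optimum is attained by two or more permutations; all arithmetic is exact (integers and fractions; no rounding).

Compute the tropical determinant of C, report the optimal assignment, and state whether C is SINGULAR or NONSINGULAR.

σ = (0, 1, 2): 2 + 29 + 26 = 57
σ = (0, 2, 1): 2 + 28 + 25 = 55
σ = (1, 0, 2): 1 + 20 + 26 = 47
σ = (1, 2, 0): 1 + 28 + 11 = 40
σ = (2, 0, 1): (-8) + 20 + 25 = 37
σ = (2, 1, 0): (-8) + 29 + 11 = 32
Optimal value attained by: σ = (0, 1, 2).
Answer: det⊕(C) = 57; verdict: NONSINGULAR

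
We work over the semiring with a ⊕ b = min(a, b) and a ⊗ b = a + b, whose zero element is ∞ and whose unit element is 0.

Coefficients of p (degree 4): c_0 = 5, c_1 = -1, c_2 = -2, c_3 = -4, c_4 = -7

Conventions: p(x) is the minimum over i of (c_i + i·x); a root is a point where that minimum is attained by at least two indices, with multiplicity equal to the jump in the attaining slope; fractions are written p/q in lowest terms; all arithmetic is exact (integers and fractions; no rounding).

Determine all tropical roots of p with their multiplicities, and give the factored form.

hull edge (i=0, c=5) to (i=1, c=-1): slope -6, span 1
hull edge (i=1, c=-1) to (i=4, c=-7): slope -2, span 3
Factored form: p(x) = -7 ⊗ (x ⊕ 2) ⊗ (x ⊕ 2) ⊗ (x ⊕ 2) ⊗ (x ⊕ 6)
Answer: roots = 2 (mult 3), 6 (mult 1)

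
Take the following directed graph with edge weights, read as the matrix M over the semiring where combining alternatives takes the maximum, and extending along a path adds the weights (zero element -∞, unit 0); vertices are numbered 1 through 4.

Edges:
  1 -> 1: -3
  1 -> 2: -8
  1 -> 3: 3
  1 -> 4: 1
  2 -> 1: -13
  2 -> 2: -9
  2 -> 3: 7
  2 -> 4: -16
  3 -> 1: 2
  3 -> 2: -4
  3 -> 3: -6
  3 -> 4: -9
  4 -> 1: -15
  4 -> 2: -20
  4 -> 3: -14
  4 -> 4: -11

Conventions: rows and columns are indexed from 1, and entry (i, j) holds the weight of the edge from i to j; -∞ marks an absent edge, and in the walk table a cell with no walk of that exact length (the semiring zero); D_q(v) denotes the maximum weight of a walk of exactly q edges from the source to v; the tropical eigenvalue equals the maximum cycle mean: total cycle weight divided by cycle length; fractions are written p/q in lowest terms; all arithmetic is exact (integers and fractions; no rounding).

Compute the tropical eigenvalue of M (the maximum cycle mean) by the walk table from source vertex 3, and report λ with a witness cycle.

q=0: [-∞, -∞, 0, -∞]
q=1: [2, -4, -6, -9]
q=2: [-1, -6, 5, 3]
q=3: [7, 1, 2, 0]
q=4: [4, -1, 10, 8]
Optimal cycle mean attained by: cycle 1->3->1, total 3 + 2, length 2.
Answer: λ = 5/2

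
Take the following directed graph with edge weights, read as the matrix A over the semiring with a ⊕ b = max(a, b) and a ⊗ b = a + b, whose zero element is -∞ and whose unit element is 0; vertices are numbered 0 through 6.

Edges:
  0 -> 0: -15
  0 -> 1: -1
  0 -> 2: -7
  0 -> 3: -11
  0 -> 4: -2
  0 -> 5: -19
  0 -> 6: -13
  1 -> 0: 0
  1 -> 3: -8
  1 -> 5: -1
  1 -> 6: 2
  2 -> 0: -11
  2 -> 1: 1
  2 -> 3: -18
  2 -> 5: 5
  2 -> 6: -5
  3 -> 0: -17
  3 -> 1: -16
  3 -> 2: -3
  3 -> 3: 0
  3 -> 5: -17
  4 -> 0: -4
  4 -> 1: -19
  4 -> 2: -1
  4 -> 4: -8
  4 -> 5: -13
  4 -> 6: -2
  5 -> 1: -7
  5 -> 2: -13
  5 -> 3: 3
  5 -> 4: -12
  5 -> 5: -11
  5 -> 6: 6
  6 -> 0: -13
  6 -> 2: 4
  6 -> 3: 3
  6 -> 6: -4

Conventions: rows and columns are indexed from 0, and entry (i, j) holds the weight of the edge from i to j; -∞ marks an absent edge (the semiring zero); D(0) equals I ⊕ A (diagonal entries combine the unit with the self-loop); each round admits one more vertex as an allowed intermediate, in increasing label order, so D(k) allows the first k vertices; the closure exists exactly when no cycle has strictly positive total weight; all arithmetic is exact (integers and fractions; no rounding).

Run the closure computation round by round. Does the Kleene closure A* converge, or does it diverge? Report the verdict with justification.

D(0):
  [0, -1, -7, -11, -2, -19, -13]
  [0, 0, -∞, -8, -∞, -1, 2]
  [-11, 1, 0, -18, -∞, 5, -5]
  [-17, -16, -3, 0, -∞, -17, -∞]
  [-4, -19, -1, -∞, 0, -13, -2]
  [-∞, -7, -13, 3, -12, 0, 6]
  [-13, -∞, 4, 3, -∞, -∞, 0]
D(1):
  [0, -1, -7, -11, -2, -19, -13]
  [0, 0, -7, -8, -2, -1, 2]
  [-11, 1, 0, -18, -13, 5, -5]
  [-17, -16, -3, 0, -19, -17, -30]
  [-4, -5, -1, -15, 0, -13, -2]
  [-∞, -7, -13, 3, -12, 0, 6]
  [-13, -14, 4, 3, -15, -32, 0]
D(2):
  [0, -1, -7, -9, -2, -2, 1]
  [0, 0, -7, -8, -2, -1, 2]
  [1, 1, 0, -7, -1, 5, 3]
  [-16, -16, -3, 0, -18, -17, -14]
  [-4, -5, -1, -13, 0, -6, -2]
  [-7, -7, -13, 3, -9, 0, 6]
  [-13, -14, 4, 3, -15, -15, 0]
Detection: at round 3, diagonal entry (6, 6) turns strictly positive.
Key observation: the cycle 6->2->1->6 has total weight 4 + 1 + 2, which is strictly positive.
Answer: DIVERGES — positive cycle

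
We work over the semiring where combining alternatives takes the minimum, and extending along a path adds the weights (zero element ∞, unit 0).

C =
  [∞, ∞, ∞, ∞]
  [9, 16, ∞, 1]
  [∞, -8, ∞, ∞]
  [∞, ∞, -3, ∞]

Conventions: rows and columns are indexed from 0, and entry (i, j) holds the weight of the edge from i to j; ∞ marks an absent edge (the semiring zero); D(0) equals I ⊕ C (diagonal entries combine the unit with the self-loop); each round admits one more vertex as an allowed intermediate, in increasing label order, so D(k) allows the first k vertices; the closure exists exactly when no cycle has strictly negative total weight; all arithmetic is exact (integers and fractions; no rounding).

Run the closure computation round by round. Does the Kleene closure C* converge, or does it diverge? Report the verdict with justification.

D(0):
  [0, ∞, ∞, ∞]
  [9, 0, ∞, 1]
  [∞, -8, 0, ∞]
  [∞, ∞, -3, 0]
D(1):
  [0, ∞, ∞, ∞]
  [9, 0, ∞, 1]
  [∞, -8, 0, ∞]
  [∞, ∞, -3, 0]
D(2):
  [0, ∞, ∞, ∞]
  [9, 0, ∞, 1]
  [1, -8, 0, -7]
  [∞, ∞, -3, 0]
Detection: at round 3, diagonal entry (3, 3) turns strictly negative.
Key observation: the cycle 3->2->1->3 has total weight (-3) + (-8) + 1, which is strictly negative.
Answer: DIVERGES — negative cycle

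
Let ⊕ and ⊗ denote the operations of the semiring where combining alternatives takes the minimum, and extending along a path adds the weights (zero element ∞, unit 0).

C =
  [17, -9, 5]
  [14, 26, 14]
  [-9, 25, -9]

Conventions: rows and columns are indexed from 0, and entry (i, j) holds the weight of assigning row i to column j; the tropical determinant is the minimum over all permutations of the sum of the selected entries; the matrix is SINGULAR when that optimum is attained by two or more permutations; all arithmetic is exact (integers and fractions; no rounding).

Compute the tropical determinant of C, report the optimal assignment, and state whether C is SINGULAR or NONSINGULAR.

σ = (0, 1, 2): 17 + 26 + (-9) = 34
σ = (0, 2, 1): 17 + 14 + 25 = 56
σ = (1, 0, 2): (-9) + 14 + (-9) = -4
σ = (1, 2, 0): (-9) + 14 + (-9) = -4
σ = (2, 0, 1): 5 + 14 + 25 = 44
σ = (2, 1, 0): 5 + 26 + (-9) = 22
Optimal value attained by: σ = (1, 0, 2).
Answer: det⊕(C) = -4; verdict: SINGULAR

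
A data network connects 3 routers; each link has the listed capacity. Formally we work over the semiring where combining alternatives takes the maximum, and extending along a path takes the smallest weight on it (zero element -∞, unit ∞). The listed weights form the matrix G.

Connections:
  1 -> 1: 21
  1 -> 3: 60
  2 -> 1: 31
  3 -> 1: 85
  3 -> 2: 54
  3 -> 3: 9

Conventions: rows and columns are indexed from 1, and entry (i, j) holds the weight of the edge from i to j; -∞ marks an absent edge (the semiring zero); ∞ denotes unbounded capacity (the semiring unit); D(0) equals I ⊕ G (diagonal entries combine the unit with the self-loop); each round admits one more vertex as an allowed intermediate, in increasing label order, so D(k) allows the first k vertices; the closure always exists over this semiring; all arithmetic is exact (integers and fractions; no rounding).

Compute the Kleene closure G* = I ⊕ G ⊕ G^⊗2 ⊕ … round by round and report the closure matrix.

D(0):
  [∞, -∞, 60]
  [31, ∞, -∞]
  [85, 54, ∞]
D(1):
  [∞, -∞, 60]
  [31, ∞, 31]
  [85, 54, ∞]
D(2):
  [∞, -∞, 60]
  [31, ∞, 31]
  [85, 54, ∞]
D(3):
  [∞, 54, 60]
  [31, ∞, 31]
  [85, 54, ∞]
Answer: G* = [[∞, 54, 60], [31, ∞, 31], [85, 54, ∞]]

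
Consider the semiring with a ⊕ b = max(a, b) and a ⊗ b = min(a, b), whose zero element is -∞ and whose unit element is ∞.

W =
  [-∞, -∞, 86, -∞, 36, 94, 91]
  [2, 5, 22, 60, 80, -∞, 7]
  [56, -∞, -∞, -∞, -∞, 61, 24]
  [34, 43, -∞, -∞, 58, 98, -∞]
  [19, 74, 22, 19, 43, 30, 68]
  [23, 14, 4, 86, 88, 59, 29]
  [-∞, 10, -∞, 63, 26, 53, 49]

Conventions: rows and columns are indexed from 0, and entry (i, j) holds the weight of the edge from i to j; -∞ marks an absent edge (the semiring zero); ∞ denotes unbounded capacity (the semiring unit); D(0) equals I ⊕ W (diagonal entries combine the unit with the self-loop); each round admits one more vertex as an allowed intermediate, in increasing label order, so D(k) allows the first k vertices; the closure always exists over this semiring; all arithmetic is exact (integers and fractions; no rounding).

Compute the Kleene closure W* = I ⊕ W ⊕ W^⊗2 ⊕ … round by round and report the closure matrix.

D(0):
  [∞, -∞, 86, -∞, 36, 94, 91]
  [2, ∞, 22, 60, 80, -∞, 7]
  [56, -∞, ∞, -∞, -∞, 61, 24]
  [34, 43, -∞, ∞, 58, 98, -∞]
  [19, 74, 22, 19, ∞, 30, 68]
  [23, 14, 4, 86, 88, ∞, 29]
  [-∞, 10, -∞, 63, 26, 53, ∞]
D(1):
  [∞, -∞, 86, -∞, 36, 94, 91]
  [2, ∞, 22, 60, 80, 2, 7]
  [56, -∞, ∞, -∞, 36, 61, 56]
  [34, 43, 34, ∞, 58, 98, 34]
  [19, 74, 22, 19, ∞, 30, 68]
  [23, 14, 23, 86, 88, ∞, 29]
  [-∞, 10, -∞, 63, 26, 53, ∞]
D(2):
  [∞, -∞, 86, -∞, 36, 94, 91]
  [2, ∞, 22, 60, 80, 2, 7]
  [56, -∞, ∞, -∞, 36, 61, 56]
  [34, 43, 34, ∞, 58, 98, 34]
  [19, 74, 22, 60, ∞, 30, 68]
  [23, 14, 23, 86, 88, ∞, 29]
  [2, 10, 10, 63, 26, 53, ∞]
D(3):
  [∞, -∞, 86, -∞, 36, 94, 91]
  [22, ∞, 22, 60, 80, 22, 22]
  [56, -∞, ∞, -∞, 36, 61, 56]
  [34, 43, 34, ∞, 58, 98, 34]
  [22, 74, 22, 60, ∞, 30, 68]
  [23, 14, 23, 86, 88, ∞, 29]
  [10, 10, 10, 63, 26, 53, ∞]
D(4):
  [∞, -∞, 86, -∞, 36, 94, 91]
  [34, ∞, 34, 60, 80, 60, 34]
  [56, -∞, ∞, -∞, 36, 61, 56]
  [34, 43, 34, ∞, 58, 98, 34]
  [34, 74, 34, 60, ∞, 60, 68]
  [34, 43, 34, 86, 88, ∞, 34]
  [34, 43, 34, 63, 58, 63, ∞]
D(5):
  [∞, 36, 86, 36, 36, 94, 91]
  [34, ∞, 34, 60, 80, 60, 68]
  [56, 36, ∞, 36, 36, 61, 56]
  [34, 58, 34, ∞, 58, 98, 58]
  [34, 74, 34, 60, ∞, 60, 68]
  [34, 74, 34, 86, 88, ∞, 68]
  [34, 58, 34, 63, 58, 63, ∞]
D(6):
  [∞, 74, 86, 86, 88, 94, 91]
  [34, ∞, 34, 60, 80, 60, 68]
  [56, 61, ∞, 61, 61, 61, 61]
  [34, 74, 34, ∞, 88, 98, 68]
  [34, 74, 34, 60, ∞, 60, 68]
  [34, 74, 34, 86, 88, ∞, 68]
  [34, 63, 34, 63, 63, 63, ∞]
D(7):
  [∞, 74, 86, 86, 88, 94, 91]
  [34, ∞, 34, 63, 80, 63, 68]
  [56, 61, ∞, 61, 61, 61, 61]
  [34, 74, 34, ∞, 88, 98, 68]
  [34, 74, 34, 63, ∞, 63, 68]
  [34, 74, 34, 86, 88, ∞, 68]
  [34, 63, 34, 63, 63, 63, ∞]
Answer: W* = [[∞, 74, 86, 86, 88, 94, 91], [34, ∞, 34, 63, 80, 63, 68], [56, 61, ∞, 61, 61, 61, 61], [34, 74, 34, ∞, 88, 98, 68], [34, 74, 34, 63, ∞, 63, 68], [34, 74, 34, 86, 88, ∞, 68], [34, 63, 34, 63, 63, 63, ∞]]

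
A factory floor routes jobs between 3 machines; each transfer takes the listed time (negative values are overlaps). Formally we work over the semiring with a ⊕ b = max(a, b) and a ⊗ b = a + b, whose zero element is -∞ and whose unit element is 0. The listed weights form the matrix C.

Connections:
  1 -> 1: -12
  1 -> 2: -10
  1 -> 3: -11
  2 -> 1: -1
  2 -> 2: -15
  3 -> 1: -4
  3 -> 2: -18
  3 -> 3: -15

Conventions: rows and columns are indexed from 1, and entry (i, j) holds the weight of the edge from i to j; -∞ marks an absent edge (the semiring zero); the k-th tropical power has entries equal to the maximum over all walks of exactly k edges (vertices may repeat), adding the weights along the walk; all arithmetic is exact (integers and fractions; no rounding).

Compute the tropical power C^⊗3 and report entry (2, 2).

C^⊗2:
  [-11, -22, -23]
  [-13, -11, -12]
  [-16, -14, -15]
C^⊗3:
  [-23, -21, -22]
  [-12, -23, -24]
  [-15, -26, -27]
Key observation: the optimum is the walk 2->1->1->2, with weight (-1) + (-12) + (-10) = -23.
Optimal value attained by: walk 2->1->1->2.
Answer: (C^⊗3)[2][2] = -23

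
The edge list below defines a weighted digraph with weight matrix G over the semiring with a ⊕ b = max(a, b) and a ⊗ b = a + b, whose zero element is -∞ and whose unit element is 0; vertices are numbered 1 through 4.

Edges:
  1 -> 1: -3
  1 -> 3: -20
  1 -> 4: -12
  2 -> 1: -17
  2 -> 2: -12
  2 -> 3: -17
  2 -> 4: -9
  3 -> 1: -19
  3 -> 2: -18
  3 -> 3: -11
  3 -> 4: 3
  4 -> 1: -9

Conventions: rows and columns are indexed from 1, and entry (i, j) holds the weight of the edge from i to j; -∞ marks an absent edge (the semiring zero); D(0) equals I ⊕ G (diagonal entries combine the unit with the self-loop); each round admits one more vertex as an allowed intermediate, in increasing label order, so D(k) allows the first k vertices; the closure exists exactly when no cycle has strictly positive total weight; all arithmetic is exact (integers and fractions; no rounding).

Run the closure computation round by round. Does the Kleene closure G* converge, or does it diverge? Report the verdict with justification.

D(0):
  [0, -∞, -20, -12]
  [-17, 0, -17, -9]
  [-19, -18, 0, 3]
  [-9, -∞, -∞, 0]
D(1):
  [0, -∞, -20, -12]
  [-17, 0, -17, -9]
  [-19, -18, 0, 3]
  [-9, -∞, -29, 0]
D(2):
  [0, -∞, -20, -12]
  [-17, 0, -17, -9]
  [-19, -18, 0, 3]
  [-9, -∞, -29, 0]
D(3):
  [0, -38, -20, -12]
  [-17, 0, -17, -9]
  [-19, -18, 0, 3]
  [-9, -47, -29, 0]
D(4):
  [0, -38, -20, -12]
  [-17, 0, -17, -9]
  [-6, -18, 0, 3]
  [-9, -47, -29, 0]
Key observation: every diagonal entry stays at the unit through all rounds, so no improving cycle exists.
Answer: CONVERGES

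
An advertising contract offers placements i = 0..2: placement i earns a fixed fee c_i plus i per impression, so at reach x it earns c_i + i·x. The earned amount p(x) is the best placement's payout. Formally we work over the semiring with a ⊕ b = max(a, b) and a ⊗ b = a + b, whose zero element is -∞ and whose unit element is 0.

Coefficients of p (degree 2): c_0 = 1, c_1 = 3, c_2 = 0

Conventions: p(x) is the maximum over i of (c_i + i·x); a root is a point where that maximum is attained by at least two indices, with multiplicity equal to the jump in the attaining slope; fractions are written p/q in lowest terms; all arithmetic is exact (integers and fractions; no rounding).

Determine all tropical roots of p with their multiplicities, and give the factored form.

hull edge (i=0, c=1) to (i=1, c=3): slope 2, span 1
hull edge (i=1, c=3) to (i=2, c=0): slope -3, span 1
Factored form: p(x) = 0 ⊗ (x ⊕ (-2)) ⊗ (x ⊕ 3)
Answer: roots = -2 (mult 1), 3 (mult 1)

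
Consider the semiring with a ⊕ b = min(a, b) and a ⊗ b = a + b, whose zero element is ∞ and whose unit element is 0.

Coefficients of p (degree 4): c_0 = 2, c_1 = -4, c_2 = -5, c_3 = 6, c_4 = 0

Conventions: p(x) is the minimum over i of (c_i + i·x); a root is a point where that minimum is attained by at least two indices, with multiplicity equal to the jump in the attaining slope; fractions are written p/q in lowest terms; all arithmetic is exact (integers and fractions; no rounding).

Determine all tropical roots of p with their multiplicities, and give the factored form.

hull edge (i=0, c=2) to (i=1, c=-4): slope -6, span 1
hull edge (i=1, c=-4) to (i=2, c=-5): slope -1, span 1
hull edge (i=2, c=-5) to (i=4, c=0): slope 5/2, span 2
Factored form: p(x) = 0 ⊗ (x ⊕ (-5/2)) ⊗ (x ⊕ (-5/2)) ⊗ (x ⊕ 1) ⊗ (x ⊕ 6)
Answer: roots = -5/2 (mult 2), 1 (mult 1), 6 (mult 1)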